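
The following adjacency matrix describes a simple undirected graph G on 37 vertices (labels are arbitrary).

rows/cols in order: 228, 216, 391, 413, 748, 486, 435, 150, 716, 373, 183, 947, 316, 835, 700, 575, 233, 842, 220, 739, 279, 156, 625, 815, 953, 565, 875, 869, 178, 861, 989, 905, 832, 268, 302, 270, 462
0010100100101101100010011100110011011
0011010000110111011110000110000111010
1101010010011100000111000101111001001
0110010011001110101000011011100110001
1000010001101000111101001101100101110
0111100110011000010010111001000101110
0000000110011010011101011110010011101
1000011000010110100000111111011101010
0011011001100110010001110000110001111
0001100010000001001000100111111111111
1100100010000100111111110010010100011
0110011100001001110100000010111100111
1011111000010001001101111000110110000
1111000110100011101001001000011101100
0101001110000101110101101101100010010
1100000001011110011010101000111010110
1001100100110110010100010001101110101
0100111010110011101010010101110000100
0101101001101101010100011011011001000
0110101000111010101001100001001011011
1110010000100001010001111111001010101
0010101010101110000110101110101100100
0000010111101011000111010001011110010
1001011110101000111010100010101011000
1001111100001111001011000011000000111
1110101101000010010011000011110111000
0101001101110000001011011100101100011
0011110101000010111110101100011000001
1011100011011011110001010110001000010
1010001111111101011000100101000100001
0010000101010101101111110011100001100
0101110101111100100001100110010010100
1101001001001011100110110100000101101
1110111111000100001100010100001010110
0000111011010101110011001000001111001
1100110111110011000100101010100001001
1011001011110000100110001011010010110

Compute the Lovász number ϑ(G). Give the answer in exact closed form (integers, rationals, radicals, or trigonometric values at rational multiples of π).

sqrt(37)

N(861) = {228, 391, 435, 150, 716, 373, 183, 947, 316, 835, 575, 842, 220, 625, 565, 869, 905, 462}, |N(861)| = 18.
Vertex 875 has 18 neighbors: 216, 413, 435, 150, 373, 183, 947, 220, 279, 156, 815, 953, 565, 178, 989, 905, 270, 462.
Vertex 270 has 18 neighbors: 228, 216, 748, 486, 150, 716, 373, 183, 947, 700, 575, 739, 625, 953, 875, 178, 268, 462.
deg(575) = 18; N(575) = {228, 216, 373, 947, 316, 835, 700, 842, 220, 279, 625, 953, 178, 861, 989, 832, 302, 270}.
Regular of degree 18 on 37 vertices: SR(37,18,8,9) — a Paley graph.
spec(A) ≈ [18.0, 2.541, -3.541] (distinct, 3 d.p.).
λ_max=18, λ_min=-sqrt(37)/2 - 1/2; ϑ = −37·λ_min/(λ_max−λ_min) = sqrt(37).
ϑ(G) ≈ 6.082762530.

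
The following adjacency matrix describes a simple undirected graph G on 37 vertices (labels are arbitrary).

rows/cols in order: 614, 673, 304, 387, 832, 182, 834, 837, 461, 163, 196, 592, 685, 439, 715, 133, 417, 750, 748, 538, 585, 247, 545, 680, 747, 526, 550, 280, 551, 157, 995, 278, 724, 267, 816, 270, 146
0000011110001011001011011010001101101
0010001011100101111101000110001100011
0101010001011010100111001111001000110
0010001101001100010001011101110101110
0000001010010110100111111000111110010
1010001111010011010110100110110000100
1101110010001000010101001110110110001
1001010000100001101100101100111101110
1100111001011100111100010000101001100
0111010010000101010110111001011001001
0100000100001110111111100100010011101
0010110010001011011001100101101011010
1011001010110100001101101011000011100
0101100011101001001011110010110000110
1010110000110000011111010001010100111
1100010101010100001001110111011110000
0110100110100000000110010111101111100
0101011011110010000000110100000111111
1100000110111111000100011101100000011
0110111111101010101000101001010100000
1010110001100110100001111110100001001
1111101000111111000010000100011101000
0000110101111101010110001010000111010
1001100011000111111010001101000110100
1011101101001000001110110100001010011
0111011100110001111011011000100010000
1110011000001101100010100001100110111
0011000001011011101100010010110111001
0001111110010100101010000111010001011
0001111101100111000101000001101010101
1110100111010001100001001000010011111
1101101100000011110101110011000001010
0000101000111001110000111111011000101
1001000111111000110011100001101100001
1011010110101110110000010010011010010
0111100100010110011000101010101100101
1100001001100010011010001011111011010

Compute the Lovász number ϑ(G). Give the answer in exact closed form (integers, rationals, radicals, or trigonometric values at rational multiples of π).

sqrt(37)

deg(538) = 18; N(538) = {673, 304, 832, 182, 834, 837, 461, 163, 196, 685, 715, 417, 748, 545, 747, 280, 157, 278}.
Vertex 551 has 18 neighbors: 387, 832, 182, 834, 837, 461, 592, 439, 417, 748, 585, 526, 550, 280, 157, 267, 270, 146.
deg(837) = 18; N(837) = {614, 387, 182, 196, 133, 417, 748, 538, 545, 747, 526, 551, 157, 995, 278, 267, 816, 270}.
deg(133) = 18; N(133) = {614, 673, 182, 837, 163, 592, 439, 748, 247, 545, 680, 526, 550, 280, 157, 995, 278, 724}.
18-regular, N=37; strongly regular (37,18,8,9).
spec(A) ≈ [18.0, 2.54138, -3.54138] (distinct, 5 d.p.).
With N=37: ϑ(G) = 37·(-(-sqrt(37)/2 - 1/2))/(18−(-sqrt(37)/2 - 1/2)) = sqrt(37).
≈ 6.0828 (to 4 d.p.).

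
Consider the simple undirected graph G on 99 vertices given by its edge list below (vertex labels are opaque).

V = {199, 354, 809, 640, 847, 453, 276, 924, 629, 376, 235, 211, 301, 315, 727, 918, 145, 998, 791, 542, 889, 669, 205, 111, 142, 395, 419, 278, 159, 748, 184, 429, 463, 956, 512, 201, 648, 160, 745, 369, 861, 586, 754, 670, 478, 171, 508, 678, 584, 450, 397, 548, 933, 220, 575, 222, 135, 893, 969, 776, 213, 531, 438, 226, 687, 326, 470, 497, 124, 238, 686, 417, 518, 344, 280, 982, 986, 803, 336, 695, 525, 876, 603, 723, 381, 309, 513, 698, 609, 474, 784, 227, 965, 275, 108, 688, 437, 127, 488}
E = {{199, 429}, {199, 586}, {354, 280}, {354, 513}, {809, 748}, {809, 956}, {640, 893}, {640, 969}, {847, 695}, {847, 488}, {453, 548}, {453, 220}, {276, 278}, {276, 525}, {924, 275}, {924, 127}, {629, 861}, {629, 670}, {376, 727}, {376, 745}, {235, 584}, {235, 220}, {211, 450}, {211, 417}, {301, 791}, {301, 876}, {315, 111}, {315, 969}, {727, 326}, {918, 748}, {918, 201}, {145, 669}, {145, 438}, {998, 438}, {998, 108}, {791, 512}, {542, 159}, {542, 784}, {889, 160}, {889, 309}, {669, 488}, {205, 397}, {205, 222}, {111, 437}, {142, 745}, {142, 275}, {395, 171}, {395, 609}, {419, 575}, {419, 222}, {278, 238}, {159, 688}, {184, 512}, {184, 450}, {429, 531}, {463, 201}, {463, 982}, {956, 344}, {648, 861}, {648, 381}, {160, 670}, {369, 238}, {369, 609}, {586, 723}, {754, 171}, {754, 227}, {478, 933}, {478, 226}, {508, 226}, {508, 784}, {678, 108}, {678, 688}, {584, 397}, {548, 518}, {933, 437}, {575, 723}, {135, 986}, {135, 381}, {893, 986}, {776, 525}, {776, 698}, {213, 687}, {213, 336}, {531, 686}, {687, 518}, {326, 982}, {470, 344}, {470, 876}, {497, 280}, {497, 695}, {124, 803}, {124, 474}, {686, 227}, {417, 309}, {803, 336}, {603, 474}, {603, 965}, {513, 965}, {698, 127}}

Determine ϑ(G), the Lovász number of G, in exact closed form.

deg(784) = 2; N(784) = {542, 508}.
N(184) = {512, 450}, |N(184)| = 2.
Vertex 199 has 2 neighbors: 429, 586.
deg(531) = 2; N(531) = {429, 686}.
G on 99 vertices is 2-regular; the odd cycle C_{99}.
spec(A) ≈ [2.0, 1.996, 1.9839, 1.9639, 1.9359, 1.9001, 1.8567, 1.8059, 1.7477, 1.6825, 1.6105, 1.5321, 1.4475, 1.357, 1.2611, 1.1601, 1.0545, 0.9445, 0.8308, 0.7138, 0.5938, 0.4715, 0.3473, 0.2217, 0.0952, -0.0317, -0.1585, -0.2846, -0.4096, -0.5329, -0.6541, -0.7727, -0.8881, -1.0, -1.1078, -1.2112, -1.3097, -1.4029, -1.4905, -1.5721, -1.6474, -1.716, -1.7777, -1.8322, -1.8794, -1.919, -1.9509, -1.9749, -1.9909, -1.999] (distinct, 4 d.p.).
Lovász: ϑ = −99(-2*cos(pi/99))/(2+-(-1)*2*cos(pi/99)) = 99*cos(pi/99)/(cos(pi/99) + 1).
Numerically 49.4875.
49 ≤ 99*cos(pi/99)/(cos(pi/99) + 1) ≤ 50: both strict.

99*cos(pi/99)/(cos(pi/99) + 1)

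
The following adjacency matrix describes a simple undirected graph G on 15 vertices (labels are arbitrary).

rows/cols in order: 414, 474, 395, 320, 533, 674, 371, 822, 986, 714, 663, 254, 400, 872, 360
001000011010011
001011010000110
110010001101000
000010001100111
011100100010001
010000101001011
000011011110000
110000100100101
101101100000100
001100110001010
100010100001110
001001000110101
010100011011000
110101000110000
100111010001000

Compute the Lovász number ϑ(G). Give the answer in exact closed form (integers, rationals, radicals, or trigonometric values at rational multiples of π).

Vertex 674 has 6 neighbors: 474, 371, 986, 254, 872, 360.
deg(822) = 6; N(822) = {414, 474, 371, 714, 400, 360}.
N(663) = {414, 533, 371, 254, 400, 872}, |N(663)| = 6.
N(360) = {414, 320, 533, 674, 822, 254}, |N(360)| = 6.
15-vertex 6-regular graph: Kneser-type, 2-subsets of [6].
Distinct eigenvalues (to 3 d.p.): [6.0, 1.0, -3.0].
ϑ = −N·λ_min/(λ_max−λ_min) = −15·(-3)/(6−(-3)) = 5.
= 5.00000000… (decimal).

5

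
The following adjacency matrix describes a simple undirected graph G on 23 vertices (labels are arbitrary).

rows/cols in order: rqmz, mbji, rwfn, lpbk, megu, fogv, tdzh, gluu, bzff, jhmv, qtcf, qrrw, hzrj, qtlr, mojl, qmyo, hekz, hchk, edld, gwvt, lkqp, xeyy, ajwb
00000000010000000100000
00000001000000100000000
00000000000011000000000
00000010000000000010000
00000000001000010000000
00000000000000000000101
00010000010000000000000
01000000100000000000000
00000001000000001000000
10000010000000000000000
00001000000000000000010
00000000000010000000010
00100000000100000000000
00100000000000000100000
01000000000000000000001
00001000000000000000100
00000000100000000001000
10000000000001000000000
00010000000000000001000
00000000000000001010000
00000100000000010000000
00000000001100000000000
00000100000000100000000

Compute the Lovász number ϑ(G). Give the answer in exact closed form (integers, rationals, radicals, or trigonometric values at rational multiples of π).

N(lkqp) = {fogv, qmyo}, |N(lkqp)| = 2.
deg(qmyo) = 2; N(qmyo) = {megu, lkqp}.
N(xeyy) = {qtcf, qrrw}, |N(xeyy)| = 2.
deg(mbji) = 2; N(mbji) = {gluu, mojl}.
deg(v) = 2 for all v (|V|=23); this is C_{23}, the 23-cycle.
Distinct eigenvalues (to 6 d.p.): [2.0, 1.925835, 1.708839, 1.365106, 0.92013, 0.406912, -0.136485, -0.669759, -1.153361, -1.551423, -1.834423, -1.981372].
With N=23: ϑ(G) = 23·(-(-1)*2*cos(pi/23))/(2−(-2*cos(pi/23))) = 23*cos(pi/23)/(cos(pi/23) + 1).
≈ 11.44619361 (to 8 d.p.).
Sandwich: α(G)=11 ≤ ϑ(G)=23*cos(pi/23)/(cos(pi/23) + 1) ≤ χ(Ḡ)=12 (both strict).

23*cos(pi/23)/(cos(pi/23) + 1)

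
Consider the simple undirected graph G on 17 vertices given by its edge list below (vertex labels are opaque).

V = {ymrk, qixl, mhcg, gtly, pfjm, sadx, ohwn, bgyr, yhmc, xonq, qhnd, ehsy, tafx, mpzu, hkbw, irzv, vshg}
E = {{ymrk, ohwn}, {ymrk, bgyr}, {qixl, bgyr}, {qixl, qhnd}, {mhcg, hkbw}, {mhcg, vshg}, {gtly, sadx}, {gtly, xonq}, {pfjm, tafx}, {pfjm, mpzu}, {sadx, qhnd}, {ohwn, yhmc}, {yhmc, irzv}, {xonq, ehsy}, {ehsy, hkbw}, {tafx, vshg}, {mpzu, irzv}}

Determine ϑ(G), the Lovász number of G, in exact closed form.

deg(ehsy) = 2; N(ehsy) = {xonq, hkbw}.
N(mpzu) = {pfjm, irzv}, |N(mpzu)| = 2.
Vertex gtly has 2 neighbors: sadx, xonq.
N(tafx) = {pfjm, vshg}, |N(tafx)| = 2.
G on 17 vertices is 2-regular; connected 2-regular on 17 ⇒ C_{17}.
Distinct eigenvalues (to 6 d.p.): [2.0, 1.864944, 1.478018, 0.891477, 0.184537, -0.547326, -1.205269, -1.700434, -1.965946].
λ_max=2, λ_min=-2*cos(pi/17); ϑ = −17·λ_min/(λ_max−λ_min) = 17*cos(pi/17)/(cos(pi/17) + 1).
= 8.42701431… (decimal).
Lovász sandwich 8 ≤ 17*cos(pi/17)/(cos(pi/17) + 1) ≤ 9: both strict.

17*cos(pi/17)/(cos(pi/17) + 1)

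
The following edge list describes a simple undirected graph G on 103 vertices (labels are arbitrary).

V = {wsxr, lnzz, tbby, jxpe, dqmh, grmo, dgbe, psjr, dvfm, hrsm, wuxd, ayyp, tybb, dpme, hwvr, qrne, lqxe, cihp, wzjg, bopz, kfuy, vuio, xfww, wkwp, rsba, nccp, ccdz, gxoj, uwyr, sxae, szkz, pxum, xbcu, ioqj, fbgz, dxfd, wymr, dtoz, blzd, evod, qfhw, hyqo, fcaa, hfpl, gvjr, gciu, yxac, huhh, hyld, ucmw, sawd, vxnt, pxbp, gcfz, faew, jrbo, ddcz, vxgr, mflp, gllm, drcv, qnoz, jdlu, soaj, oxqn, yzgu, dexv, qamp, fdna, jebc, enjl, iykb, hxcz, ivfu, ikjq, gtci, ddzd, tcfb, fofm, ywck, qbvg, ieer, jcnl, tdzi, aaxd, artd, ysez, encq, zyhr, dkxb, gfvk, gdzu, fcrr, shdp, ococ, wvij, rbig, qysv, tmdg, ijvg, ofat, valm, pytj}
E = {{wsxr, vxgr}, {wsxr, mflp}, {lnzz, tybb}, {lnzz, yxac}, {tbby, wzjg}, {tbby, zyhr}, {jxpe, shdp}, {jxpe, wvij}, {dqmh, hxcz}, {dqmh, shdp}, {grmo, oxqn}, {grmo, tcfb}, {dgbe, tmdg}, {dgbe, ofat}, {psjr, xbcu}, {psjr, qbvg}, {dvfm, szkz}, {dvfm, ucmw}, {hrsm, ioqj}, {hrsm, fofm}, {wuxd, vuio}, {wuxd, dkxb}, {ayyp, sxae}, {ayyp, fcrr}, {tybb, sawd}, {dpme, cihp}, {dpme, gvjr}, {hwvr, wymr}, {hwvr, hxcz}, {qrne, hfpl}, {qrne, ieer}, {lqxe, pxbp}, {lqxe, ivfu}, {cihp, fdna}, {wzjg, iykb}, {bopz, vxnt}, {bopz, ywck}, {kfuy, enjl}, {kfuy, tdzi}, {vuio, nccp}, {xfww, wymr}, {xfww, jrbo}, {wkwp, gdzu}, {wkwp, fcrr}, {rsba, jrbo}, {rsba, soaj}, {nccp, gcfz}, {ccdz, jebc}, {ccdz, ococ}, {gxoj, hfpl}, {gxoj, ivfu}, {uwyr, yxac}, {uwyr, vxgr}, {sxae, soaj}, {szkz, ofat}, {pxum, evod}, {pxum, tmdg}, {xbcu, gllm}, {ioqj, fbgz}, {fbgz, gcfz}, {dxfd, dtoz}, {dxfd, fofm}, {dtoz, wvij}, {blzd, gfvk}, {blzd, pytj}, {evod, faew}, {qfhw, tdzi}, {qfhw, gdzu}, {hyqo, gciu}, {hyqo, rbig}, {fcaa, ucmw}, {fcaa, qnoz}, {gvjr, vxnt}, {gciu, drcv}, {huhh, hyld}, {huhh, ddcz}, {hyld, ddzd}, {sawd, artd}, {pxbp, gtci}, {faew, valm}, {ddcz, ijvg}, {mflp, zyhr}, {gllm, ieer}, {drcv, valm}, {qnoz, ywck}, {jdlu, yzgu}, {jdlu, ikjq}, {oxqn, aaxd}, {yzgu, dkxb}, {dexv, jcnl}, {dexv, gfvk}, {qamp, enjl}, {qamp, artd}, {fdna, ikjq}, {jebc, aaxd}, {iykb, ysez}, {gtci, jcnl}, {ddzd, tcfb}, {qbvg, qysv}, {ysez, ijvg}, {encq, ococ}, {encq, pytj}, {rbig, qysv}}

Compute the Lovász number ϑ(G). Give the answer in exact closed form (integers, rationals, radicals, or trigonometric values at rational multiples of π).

Vertex evod has 2 neighbors: pxum, faew.
deg(dxfd) = 2; N(dxfd) = {dtoz, fofm}.
Vertex gfvk has 2 neighbors: blzd, dexv.
N(artd) = {sawd, qamp}, |N(artd)| = 2.
G on 103 vertices is 2-regular; connected 2-regular on 103 ⇒ C_{103}.
spec(A) ≈ [2.0, 1.99628, 1.98513, 1.9666, 1.94076, 1.90769, 1.86752, 1.82041, 1.76653, 1.70608, 1.63928, 1.56638, 1.48765, 1.40339, 1.31391, 1.21954, 1.12063, 1.01756, 0.9107, 0.80045, 0.68722, 0.57144, 0.45353, 0.33394, 0.2131, 0.09147, -0.0305, -0.15236, -0.27365, -0.39392, -0.51273, -0.62963, -0.74418, -0.85597, -0.96458, -1.06959, -1.17063, -1.26731, -1.35928, -1.44619, -1.52772, -1.60357, -1.67345, -1.73711, -1.79431, -1.84483, -1.88849, -1.92512, -1.95459, -1.97679, -1.99163, -1.99907] (distinct, 5 d.p.).
With N=103: ϑ(G) = 103·(-(-1)*2*cos(pi/103))/(2−(-2*cos(pi/103))) = 103*cos(pi/103)/(cos(pi/103) + 1).
Numerically 51.48802047.
51 ≤ 103*cos(pi/103)/(cos(pi/103) + 1) ≤ 52: both strict.

103*cos(pi/103)/(cos(pi/103) + 1)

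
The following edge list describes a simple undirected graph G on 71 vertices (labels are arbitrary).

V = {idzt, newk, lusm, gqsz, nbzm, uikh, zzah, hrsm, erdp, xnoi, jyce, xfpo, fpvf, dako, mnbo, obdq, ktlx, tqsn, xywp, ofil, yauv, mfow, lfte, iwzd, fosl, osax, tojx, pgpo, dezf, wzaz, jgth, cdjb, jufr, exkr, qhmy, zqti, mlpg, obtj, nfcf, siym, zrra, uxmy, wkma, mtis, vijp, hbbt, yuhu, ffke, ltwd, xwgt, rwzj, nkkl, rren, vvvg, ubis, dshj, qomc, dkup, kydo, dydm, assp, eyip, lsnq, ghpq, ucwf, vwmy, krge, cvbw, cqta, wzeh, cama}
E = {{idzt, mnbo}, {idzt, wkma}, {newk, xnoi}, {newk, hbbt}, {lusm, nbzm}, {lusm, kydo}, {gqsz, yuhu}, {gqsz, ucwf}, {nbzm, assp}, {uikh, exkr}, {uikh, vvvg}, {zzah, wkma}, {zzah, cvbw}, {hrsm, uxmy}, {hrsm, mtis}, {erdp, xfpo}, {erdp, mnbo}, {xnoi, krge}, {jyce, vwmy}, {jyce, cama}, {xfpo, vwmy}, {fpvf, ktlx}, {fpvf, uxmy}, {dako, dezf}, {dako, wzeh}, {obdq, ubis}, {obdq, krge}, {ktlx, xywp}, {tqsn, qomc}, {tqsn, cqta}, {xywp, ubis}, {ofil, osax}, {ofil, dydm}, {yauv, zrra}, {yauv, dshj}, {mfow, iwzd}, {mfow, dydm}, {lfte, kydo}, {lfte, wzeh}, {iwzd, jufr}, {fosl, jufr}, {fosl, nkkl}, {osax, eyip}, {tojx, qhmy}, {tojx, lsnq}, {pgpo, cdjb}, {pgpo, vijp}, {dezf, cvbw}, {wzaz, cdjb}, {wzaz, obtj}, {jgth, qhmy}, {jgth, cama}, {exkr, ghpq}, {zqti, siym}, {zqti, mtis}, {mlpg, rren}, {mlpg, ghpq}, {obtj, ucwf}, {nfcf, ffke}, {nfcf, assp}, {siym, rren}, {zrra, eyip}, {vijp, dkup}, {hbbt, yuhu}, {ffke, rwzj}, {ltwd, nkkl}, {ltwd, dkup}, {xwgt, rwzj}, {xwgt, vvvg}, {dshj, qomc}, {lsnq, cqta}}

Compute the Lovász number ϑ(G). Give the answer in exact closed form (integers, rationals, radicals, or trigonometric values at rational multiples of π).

deg(eyip) = 2; N(eyip) = {osax, zrra}.
deg(zzah) = 2; N(zzah) = {wkma, cvbw}.
Vertex uikh has 2 neighbors: exkr, vvvg.
Vertex xywp has 2 neighbors: ktlx, ubis.
71-vertex 2-regular graph: connected 2-regular on 71 ⇒ C_{71}.
A has 36 distinct eigenvalues ≈ [2.0, 1.992174, 1.968756, 1.92993, 1.876, 1.807387, 1.724629, 1.628374, 1.519374, 1.398483, 1.266648, 1.124899, 0.974346, 0.816167, 0.651601, 0.481935, 0.308498, 0.132646, -0.044244, -0.220788, -0.395604, -0.567324, -0.734603, -0.896134, -1.05065, -1.196945, -1.333871, -1.460358, -1.575416, -1.678144, -1.767738, -1.843498, -1.904829, -1.951253, -1.982405, -1.998042].
With N=71: ϑ(G) = 71·(-(-1)*2*cos(pi/71))/(2−(-2*cos(pi/71))) = 71*cos(pi/71)/(cos(pi/71) + 1).
= 35.48262… (decimal).
Lovász sandwich 35 ≤ 71*cos(pi/71)/(cos(pi/71) + 1) ≤ 36: both strict.

71*cos(pi/71)/(cos(pi/71) + 1)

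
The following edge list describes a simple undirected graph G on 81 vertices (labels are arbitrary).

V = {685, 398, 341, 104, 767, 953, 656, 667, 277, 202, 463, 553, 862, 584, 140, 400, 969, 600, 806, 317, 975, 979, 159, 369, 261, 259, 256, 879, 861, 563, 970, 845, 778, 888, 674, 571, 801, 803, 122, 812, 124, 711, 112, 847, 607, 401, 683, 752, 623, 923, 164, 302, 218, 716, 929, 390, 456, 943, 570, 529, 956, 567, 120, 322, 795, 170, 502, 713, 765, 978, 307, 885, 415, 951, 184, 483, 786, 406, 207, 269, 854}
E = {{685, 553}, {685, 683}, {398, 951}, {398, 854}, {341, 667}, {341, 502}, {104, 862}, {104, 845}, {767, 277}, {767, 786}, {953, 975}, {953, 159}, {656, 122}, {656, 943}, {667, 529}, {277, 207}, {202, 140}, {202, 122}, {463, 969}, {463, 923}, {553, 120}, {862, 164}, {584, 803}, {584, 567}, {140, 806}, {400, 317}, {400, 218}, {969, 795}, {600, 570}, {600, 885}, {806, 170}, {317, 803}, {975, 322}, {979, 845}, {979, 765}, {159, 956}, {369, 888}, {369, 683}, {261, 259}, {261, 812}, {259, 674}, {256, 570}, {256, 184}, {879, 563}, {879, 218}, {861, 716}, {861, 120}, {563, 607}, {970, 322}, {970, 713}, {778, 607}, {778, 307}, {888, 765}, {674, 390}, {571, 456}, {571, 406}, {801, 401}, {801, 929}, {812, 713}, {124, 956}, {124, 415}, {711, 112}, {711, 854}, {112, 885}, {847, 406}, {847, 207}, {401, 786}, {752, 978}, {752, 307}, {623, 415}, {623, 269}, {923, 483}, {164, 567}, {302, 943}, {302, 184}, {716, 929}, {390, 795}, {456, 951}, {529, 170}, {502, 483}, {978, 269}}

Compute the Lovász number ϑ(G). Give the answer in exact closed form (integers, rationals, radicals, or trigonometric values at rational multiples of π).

81*cos(pi/81)/(cos(pi/81) + 1)

Vertex 269 has 2 neighbors: 623, 978.
Vertex 124 has 2 neighbors: 956, 415.
Vertex 716 has 2 neighbors: 861, 929.
Vertex 765 has 2 neighbors: 979, 888.
81-vertex 2-regular graph: connected 2-regular on 81 ⇒ C_{81}.
spec(A) ≈ [2.0, 1.99399, 1.97598, 1.94609, 1.9045, 1.85145, 1.78727, 1.71233, 1.6271, 1.53209, 1.42786, 1.31504, 1.19432, 1.06641, 0.93209, 0.79216, 0.64747, 0.49888, 0.3473, 0.19362, 0.03878, -0.11629, -0.27066, -0.42341, -0.57361, -0.72036, -0.86277, -1.0, -1.13121, -1.25562, -1.37248, -1.48109, -1.58079, -1.67098, -1.75112, -1.82073, -1.87939, -1.92674, -1.96251, -1.98648, -1.9985] (distinct, 5 d.p.).
−81·(-2*cos(pi/81)) / ((2)−(-2*cos(pi/81))) = 81*cos(pi/81)/(cos(pi/81) + 1) = ϑ(G).
≈ 40.48476531 (to 8 d.p.).
Lovász sandwich 40 ≤ 81*cos(pi/81)/(cos(pi/81) + 1) ≤ 41: both strict.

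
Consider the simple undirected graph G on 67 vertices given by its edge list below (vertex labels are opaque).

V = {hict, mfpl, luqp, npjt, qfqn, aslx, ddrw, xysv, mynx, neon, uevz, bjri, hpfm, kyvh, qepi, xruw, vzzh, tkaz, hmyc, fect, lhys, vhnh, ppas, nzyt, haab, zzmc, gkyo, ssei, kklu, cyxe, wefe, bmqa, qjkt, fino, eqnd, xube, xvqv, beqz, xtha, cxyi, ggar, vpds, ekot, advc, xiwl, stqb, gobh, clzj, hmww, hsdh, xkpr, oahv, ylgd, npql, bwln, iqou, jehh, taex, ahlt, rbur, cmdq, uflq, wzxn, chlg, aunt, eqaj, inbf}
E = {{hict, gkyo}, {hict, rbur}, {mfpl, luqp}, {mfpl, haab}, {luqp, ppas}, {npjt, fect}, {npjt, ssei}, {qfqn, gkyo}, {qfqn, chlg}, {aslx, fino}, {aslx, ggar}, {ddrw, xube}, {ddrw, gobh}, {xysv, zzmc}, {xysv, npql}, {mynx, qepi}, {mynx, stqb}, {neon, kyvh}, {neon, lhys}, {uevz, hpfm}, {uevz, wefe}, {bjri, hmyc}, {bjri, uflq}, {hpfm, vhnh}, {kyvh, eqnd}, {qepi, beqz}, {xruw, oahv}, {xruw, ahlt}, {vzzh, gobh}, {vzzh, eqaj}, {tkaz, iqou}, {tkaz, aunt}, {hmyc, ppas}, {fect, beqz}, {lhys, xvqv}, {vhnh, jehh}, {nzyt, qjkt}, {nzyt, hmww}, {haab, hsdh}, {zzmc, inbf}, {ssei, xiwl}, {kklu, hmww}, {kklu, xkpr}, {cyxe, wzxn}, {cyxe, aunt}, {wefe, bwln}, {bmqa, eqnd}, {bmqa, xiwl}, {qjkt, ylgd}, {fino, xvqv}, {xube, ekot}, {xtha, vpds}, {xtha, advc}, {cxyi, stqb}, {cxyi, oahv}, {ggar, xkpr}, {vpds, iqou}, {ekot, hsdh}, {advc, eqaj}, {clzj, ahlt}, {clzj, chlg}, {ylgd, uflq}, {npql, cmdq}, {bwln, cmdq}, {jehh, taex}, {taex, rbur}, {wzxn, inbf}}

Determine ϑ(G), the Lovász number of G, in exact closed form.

deg(advc) = 2; N(advc) = {xtha, eqaj}.
N(kyvh) = {neon, eqnd}, |N(kyvh)| = 2.
N(cxyi) = {stqb, oahv}, |N(cxyi)| = 2.
deg(mynx) = 2; N(mynx) = {qepi, stqb}.
G on 67 vertices is 2-regular; connected 2-regular on 67 ⇒ C_{67}.
Distinct eigenvalues (to 5 d.p.): [2.0, 1.99121, 1.96493, 1.92137, 1.86093, 1.78414, 1.69166, 1.58432, 1.46306, 1.32894, 1.18314, 1.02695, 0.86173, 0.68893, 0.51009, 0.32675, 0.14055, -0.04689, -0.23391, -0.41888, -0.60017, -0.77618, -0.94538, -1.10626, -1.25743, -1.39754, -1.52537, -1.6398, -1.73981, -1.82454, -1.89323, -1.94529, -1.98025, -1.9978].
With N=67: ϑ(G) = 67·(-(-1)*2*cos(pi/67))/(2−(-2*cos(pi/67))) = 67*cos(pi/67)/(cos(pi/67) + 1).
Numerically 33.481580.
α=33, χ(Ḡ)=34; ϑ=67*cos(pi/67)/(cos(pi/67) + 1) lies between (both strict).

67*cos(pi/67)/(cos(pi/67) + 1)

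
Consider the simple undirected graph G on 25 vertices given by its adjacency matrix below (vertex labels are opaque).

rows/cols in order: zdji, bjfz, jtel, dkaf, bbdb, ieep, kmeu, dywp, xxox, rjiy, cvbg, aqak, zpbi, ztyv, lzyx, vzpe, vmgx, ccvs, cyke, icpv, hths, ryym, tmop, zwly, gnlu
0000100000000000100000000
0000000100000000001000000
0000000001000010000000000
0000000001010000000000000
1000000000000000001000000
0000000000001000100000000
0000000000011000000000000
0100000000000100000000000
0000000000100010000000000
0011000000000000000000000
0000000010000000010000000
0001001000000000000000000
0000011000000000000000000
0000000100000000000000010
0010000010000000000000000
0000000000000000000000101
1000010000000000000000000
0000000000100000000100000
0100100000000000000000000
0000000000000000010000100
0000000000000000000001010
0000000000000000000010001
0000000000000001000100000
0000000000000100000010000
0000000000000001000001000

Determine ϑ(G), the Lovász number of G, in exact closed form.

Vertex kmeu has 2 neighbors: aqak, zpbi.
deg(tmop) = 2; N(tmop) = {vzpe, icpv}.
N(zdji) = {bbdb, vmgx}, |N(zdji)| = 2.
deg(bbdb) = 2; N(bbdb) = {zdji, cyke}.
Regular of degree 2 on 25 vertices: a single 25-cycle (edge-transitive).
A has 13 distinct eigenvalues ≈ [2.0, 1.937166, 1.752613, 1.457937, 1.071654, 0.618034, 0.125581, -0.374763, -0.851559, -1.274848, -1.618034, -1.859553, -1.984229].
Lovász (edge-transitive): ϑ = −25·(-2*cos(pi/25))/((2)−(-2*cos(pi/25))) = 25*cos(pi/25)/(cos(pi/25) + 1).
ϑ(G) ≈ 12.450521808.
Sandwich: α(G)=12 ≤ ϑ(G)=25*cos(pi/25)/(cos(pi/25) + 1) ≤ χ(Ḡ)=13 (both strict).

25*cos(pi/25)/(cos(pi/25) + 1)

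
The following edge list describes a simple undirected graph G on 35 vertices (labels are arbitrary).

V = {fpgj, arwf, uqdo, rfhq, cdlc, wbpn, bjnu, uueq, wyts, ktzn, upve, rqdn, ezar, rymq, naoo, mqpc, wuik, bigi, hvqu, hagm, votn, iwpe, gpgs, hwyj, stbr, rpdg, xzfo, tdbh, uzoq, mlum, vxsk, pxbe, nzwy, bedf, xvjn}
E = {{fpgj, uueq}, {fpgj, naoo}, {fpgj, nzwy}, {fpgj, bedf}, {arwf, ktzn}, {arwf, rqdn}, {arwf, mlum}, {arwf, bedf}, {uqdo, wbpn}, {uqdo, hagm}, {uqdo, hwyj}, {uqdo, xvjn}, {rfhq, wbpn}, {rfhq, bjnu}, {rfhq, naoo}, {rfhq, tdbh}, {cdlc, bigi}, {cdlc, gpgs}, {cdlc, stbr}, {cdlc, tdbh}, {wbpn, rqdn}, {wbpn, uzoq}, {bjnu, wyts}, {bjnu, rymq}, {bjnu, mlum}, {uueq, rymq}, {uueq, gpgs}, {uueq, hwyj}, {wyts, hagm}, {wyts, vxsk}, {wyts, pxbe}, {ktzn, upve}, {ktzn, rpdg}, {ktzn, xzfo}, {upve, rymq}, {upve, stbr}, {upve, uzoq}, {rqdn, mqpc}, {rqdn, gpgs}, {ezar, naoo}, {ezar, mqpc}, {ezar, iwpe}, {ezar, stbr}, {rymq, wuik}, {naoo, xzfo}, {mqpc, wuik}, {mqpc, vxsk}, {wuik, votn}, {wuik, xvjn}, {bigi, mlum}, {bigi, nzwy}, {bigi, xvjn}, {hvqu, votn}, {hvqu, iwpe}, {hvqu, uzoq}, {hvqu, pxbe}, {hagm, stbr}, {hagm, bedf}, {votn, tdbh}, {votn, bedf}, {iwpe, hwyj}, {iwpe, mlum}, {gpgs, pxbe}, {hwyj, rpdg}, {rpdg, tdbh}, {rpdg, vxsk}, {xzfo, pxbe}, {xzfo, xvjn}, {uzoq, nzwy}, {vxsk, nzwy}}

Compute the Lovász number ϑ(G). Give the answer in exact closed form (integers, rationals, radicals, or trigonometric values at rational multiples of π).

deg(arwf) = 4; N(arwf) = {ktzn, rqdn, mlum, bedf}.
N(nzwy) = {fpgj, bigi, uzoq, vxsk}, |N(nzwy)| = 4.
Vertex hwyj has 4 neighbors: uqdo, uueq, iwpe, rpdg.
deg(uqdo) = 4; N(uqdo) = {wbpn, hagm, hwyj, xvjn}.
Regular of degree 4 on 35 vertices: Kneser K(7,3) on C(7,3)=35 vertices.
spec(A) ≈ [4.0, 2.0, -1.0, -3.0] (distinct, 5 d.p.).
ϑ = −N·λ_min/(λ_max−λ_min) = −35·(-3)/(4−(-3)) = 15.
ϑ(G) ≈ 15.00000000.

15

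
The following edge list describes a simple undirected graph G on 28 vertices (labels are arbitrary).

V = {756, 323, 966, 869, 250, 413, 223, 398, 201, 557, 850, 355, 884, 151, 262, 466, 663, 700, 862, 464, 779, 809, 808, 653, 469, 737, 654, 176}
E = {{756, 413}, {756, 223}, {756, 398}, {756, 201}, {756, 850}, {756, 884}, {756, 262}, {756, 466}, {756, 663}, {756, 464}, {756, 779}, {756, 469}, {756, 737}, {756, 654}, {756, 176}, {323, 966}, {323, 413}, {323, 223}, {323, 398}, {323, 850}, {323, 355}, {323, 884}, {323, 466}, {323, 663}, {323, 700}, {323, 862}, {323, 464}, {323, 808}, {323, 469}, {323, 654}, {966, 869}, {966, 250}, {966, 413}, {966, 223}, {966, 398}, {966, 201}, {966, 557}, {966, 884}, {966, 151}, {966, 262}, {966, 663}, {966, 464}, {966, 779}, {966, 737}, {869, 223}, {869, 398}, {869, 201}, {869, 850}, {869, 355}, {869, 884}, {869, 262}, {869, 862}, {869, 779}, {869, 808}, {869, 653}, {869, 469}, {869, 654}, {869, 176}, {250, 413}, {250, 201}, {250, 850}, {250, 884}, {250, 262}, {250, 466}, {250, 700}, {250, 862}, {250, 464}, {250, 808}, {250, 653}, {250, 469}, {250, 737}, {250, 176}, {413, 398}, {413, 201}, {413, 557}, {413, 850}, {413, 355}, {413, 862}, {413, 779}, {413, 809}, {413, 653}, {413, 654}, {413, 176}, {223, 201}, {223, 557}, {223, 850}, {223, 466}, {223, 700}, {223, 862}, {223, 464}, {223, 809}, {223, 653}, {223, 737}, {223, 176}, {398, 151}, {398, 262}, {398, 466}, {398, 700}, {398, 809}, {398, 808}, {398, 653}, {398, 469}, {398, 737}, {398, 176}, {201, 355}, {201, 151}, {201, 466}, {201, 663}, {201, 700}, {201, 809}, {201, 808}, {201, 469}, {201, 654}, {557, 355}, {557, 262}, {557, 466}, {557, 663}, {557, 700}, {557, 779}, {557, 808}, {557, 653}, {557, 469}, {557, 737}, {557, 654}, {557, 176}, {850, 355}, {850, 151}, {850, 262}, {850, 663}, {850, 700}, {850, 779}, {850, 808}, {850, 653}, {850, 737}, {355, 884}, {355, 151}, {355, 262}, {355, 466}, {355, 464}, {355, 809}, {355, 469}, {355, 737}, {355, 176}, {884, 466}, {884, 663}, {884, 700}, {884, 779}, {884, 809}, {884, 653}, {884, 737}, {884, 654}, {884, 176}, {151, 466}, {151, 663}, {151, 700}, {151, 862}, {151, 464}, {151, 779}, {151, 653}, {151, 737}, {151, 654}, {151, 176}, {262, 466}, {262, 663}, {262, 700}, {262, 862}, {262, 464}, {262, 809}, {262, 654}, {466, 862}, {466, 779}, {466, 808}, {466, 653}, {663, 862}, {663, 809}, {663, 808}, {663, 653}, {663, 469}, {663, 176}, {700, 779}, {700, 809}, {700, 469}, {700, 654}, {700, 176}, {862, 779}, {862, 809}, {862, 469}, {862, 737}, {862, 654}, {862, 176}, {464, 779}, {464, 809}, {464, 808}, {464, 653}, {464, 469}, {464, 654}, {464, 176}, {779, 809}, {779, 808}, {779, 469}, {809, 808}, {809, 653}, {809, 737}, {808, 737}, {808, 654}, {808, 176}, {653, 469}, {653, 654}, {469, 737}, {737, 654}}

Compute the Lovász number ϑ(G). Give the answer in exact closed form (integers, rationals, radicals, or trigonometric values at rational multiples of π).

Vertex 466 has 15 neighbors: 756, 323, 250, 223, 398, 201, 557, 355, 884, 151, 262, 862, 779, 808, 653.
Vertex 176 has 15 neighbors: 756, 869, 250, 413, 223, 398, 557, 355, 884, 151, 663, 700, 862, 464, 808.
Vertex 469 has 15 neighbors: 756, 323, 869, 250, 398, 201, 557, 355, 663, 700, 862, 464, 779, 653, 737.
deg(355) = 15; N(355) = {323, 869, 413, 201, 557, 850, 884, 151, 262, 466, 464, 809, 469, 737, 176}.
deg(v) = 15 for all v (|V|=28); Kneser-type, 2-subsets of [8].
A has 3 distinct eigenvalues ≈ [15.0, 1.0, -5.0].
Lovász: ϑ = −28(-5)/(15+-1*(-5)) = 7.
≈ 7.00000000 (to 8 d.p.).

7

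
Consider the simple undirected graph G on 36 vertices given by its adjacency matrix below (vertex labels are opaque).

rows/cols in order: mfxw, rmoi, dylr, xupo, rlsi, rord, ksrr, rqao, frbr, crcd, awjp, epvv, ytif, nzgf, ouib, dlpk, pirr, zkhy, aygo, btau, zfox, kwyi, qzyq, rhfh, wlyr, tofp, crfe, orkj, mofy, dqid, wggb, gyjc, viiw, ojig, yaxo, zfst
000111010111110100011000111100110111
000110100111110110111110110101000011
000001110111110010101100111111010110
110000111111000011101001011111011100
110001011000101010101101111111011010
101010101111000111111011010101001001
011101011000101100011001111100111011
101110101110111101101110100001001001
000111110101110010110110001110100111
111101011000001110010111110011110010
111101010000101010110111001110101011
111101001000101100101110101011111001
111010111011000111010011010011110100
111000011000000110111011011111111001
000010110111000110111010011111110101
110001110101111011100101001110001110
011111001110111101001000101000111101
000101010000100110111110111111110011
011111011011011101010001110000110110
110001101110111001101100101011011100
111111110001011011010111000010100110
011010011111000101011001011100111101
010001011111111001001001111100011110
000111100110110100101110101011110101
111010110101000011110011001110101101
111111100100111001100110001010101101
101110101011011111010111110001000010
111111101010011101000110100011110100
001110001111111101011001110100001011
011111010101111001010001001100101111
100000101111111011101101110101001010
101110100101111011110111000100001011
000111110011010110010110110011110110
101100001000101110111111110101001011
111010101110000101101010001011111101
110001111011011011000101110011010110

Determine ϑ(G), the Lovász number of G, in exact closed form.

8

deg(rhfh) = 21; N(rhfh) = {xupo, rlsi, rord, ksrr, crcd, awjp, ytif, nzgf, dlpk, aygo, zfox, kwyi, qzyq, wlyr, crfe, mofy, dqid, wggb, gyjc, ojig, zfst}.
N(pirr) = {rmoi, dylr, xupo, rlsi, rord, frbr, crcd, awjp, ytif, nzgf, ouib, dlpk, zkhy, zfox, wlyr, crfe, wggb, gyjc, viiw, ojig, zfst}, |N(pirr)| = 21.
Vertex yaxo has 21 neighbors: mfxw, rmoi, dylr, rlsi, ksrr, frbr, crcd, awjp, dlpk, zkhy, aygo, zfox, qzyq, crfe, mofy, dqid, wggb, gyjc, viiw, ojig, zfst.
N(crfe) = {mfxw, dylr, xupo, rlsi, ksrr, frbr, awjp, epvv, nzgf, ouib, dlpk, pirr, zkhy, btau, kwyi, qzyq, rhfh, wlyr, tofp, dqid, yaxo}, |N(crfe)| = 21.
deg(v) = 21 for all v (|V|=36); this is K(9,2), the Kneser graph.
Distinct eigenvalues (to 6 d.p.): [21.0, 1.0, -6.0].
−36·(-6) / ((21)−(-6)) = 8 = ϑ(G).
ϑ(G) ≈ 8.000000000.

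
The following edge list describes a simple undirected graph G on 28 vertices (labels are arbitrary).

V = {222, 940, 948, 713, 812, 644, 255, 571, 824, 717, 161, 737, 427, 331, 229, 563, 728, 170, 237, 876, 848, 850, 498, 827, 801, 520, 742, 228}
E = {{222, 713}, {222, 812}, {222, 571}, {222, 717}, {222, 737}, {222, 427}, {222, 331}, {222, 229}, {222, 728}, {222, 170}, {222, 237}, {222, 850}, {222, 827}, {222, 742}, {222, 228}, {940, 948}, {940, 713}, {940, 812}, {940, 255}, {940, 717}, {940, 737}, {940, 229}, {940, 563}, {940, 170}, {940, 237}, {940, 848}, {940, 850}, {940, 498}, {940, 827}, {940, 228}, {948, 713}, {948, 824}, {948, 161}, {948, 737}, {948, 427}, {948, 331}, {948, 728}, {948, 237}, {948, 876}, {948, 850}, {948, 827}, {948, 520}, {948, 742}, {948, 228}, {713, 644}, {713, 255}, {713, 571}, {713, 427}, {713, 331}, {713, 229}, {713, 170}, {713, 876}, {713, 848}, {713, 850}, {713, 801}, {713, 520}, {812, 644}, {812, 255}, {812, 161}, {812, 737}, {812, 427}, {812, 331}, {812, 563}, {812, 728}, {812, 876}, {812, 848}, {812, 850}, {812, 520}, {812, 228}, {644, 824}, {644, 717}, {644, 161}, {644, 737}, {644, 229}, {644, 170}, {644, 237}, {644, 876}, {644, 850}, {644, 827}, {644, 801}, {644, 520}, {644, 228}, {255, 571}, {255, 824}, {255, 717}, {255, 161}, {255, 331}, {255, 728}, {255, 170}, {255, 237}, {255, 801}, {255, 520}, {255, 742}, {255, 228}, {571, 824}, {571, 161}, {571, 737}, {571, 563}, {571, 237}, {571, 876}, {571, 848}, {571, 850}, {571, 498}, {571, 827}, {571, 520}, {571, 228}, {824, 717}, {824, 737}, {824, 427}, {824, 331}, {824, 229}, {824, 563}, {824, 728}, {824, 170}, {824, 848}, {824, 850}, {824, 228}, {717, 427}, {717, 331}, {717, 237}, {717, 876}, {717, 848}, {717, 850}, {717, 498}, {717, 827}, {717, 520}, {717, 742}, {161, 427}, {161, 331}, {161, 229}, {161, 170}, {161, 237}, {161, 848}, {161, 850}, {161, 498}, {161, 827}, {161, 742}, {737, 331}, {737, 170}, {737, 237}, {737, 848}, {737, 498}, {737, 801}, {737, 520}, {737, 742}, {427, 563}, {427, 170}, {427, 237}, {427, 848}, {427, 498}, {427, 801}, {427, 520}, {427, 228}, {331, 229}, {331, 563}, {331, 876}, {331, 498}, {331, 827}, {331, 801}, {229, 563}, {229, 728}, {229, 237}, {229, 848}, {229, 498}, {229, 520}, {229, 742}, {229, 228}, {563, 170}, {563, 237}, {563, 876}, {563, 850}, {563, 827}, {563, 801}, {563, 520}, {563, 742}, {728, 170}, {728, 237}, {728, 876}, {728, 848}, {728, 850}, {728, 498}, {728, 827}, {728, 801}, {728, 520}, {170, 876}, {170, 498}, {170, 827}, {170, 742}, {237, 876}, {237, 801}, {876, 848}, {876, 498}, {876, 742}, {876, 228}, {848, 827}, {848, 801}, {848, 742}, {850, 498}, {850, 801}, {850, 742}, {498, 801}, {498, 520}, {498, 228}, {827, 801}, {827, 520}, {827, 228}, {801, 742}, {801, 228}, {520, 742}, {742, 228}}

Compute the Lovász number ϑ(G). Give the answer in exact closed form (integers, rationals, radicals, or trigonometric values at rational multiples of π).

N(222) = {713, 812, 571, 717, 737, 427, 331, 229, 728, 170, 237, 850, 827, 742, 228}, |N(222)| = 15.
N(237) = {222, 940, 948, 644, 255, 571, 717, 161, 737, 427, 229, 563, 728, 876, 801}, |N(237)| = 15.
deg(948) = 15; N(948) = {940, 713, 824, 161, 737, 427, 331, 728, 237, 876, 850, 827, 520, 742, 228}.
deg(520) = 15; N(520) = {948, 713, 812, 644, 255, 571, 717, 737, 427, 229, 563, 728, 498, 827, 742}.
Regular of degree 15 on 28 vertices: Kneser-type, 2-subsets of [8].
A has 3 distinct eigenvalues ≈ [15.0, 1.0, -5.0].
λ_max=15, λ_min=-5; ϑ = −28·λ_min/(λ_max−λ_min) = 7.
ϑ(G) ≈ 7.0000000.

7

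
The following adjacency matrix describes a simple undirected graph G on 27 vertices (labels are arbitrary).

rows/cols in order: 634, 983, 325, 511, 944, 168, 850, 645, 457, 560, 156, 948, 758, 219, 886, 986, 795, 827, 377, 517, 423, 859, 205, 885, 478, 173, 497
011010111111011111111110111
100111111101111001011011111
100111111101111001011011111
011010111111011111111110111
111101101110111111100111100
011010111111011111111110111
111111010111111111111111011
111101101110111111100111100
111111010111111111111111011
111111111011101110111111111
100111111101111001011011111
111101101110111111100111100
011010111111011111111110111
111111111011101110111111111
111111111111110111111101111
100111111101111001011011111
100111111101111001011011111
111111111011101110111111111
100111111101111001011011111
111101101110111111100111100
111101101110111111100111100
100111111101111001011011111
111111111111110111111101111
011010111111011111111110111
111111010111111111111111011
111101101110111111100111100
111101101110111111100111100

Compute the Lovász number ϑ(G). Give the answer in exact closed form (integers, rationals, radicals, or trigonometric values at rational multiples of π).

deg(173) = 20; N(173) = {634, 983, 325, 511, 168, 850, 457, 560, 156, 758, 219, 886, 986, 795, 827, 377, 859, 205, 885, 478}.
N(219) = {634, 983, 325, 511, 944, 168, 850, 645, 457, 156, 948, 758, 886, 986, 795, 377, 517, 423, 859, 205, 885, 478, 173, 497}, |N(219)| = 24.
deg(758) = 22; N(758) = {983, 325, 944, 850, 645, 457, 560, 156, 948, 219, 886, 986, 795, 827, 377, 517, 423, 859, 205, 478, 173, 497}.
N(325) = {634, 511, 944, 168, 850, 645, 457, 560, 948, 758, 219, 886, 827, 517, 423, 205, 885, 478, 173, 497}, |N(325)| = 20.
Complete multipartite on [7, 7, 5, 3, 3, 2]: sandwich collapses at ϑ=7.
ϑ(G) ≈ 7.000000000.
Check 7 ≤ 7 ≤ 7: collapsed.

7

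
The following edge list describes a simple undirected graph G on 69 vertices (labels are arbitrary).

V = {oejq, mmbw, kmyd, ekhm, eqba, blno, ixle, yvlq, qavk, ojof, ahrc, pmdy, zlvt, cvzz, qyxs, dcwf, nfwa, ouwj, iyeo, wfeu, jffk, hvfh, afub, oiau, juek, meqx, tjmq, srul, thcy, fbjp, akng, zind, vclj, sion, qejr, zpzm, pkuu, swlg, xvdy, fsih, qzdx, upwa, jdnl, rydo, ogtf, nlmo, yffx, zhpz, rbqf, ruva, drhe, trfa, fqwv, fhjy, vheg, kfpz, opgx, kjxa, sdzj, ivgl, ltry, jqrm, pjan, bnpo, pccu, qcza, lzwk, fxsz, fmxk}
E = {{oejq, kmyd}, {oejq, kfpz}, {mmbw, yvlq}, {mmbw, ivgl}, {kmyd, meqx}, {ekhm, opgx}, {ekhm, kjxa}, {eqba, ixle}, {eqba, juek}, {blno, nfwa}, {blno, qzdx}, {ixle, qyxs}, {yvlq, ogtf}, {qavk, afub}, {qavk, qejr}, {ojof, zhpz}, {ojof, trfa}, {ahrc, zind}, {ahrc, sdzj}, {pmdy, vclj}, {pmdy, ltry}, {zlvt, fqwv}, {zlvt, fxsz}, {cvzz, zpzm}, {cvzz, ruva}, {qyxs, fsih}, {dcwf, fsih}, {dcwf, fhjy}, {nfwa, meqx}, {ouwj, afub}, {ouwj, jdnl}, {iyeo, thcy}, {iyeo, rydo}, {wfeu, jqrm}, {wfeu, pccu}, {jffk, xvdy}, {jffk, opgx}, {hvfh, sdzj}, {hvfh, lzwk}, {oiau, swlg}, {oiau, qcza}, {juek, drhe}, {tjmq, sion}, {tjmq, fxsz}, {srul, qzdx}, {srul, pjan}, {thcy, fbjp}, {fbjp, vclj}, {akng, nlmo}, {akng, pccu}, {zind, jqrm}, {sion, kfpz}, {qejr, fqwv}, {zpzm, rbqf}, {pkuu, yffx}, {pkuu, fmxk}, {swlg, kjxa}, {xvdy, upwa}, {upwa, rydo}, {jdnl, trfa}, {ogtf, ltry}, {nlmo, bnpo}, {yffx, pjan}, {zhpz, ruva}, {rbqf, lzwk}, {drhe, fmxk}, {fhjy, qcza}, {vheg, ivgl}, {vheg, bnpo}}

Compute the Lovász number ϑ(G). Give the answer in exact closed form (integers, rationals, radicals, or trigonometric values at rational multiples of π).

deg(meqx) = 2; N(meqx) = {kmyd, nfwa}.
deg(bnpo) = 2; N(bnpo) = {nlmo, vheg}.
deg(kfpz) = 2; N(kfpz) = {oejq, sion}.
deg(zpzm) = 2; N(zpzm) = {cvzz, rbqf}.
2-regular, N=69; connected 2-regular on 69 ⇒ C_{69}.
spec(A) ≈ [2.0, 1.99171, 1.96692, 1.92583, 1.86879, 1.79626, 1.70884, 1.60726, 1.49237, 1.36511, 1.22653, 1.0778, 0.92013, 0.75484, 0.58329, 0.40691, 0.22716, 0.04553, -0.13648, -0.31737, -0.49562, -0.66976, -0.83835, -1.0, -1.15336, -1.29716, -1.43022, -1.55142, -1.65977, -1.75437, -1.83442, -1.89928, -1.9484, -1.98137, -1.99793] (distinct, 5 d.p.).
With N=69: ϑ(G) = 69·(-(-1)*2*cos(pi/69))/(2−(-2*cos(pi/69))) = 69*cos(pi/69)/(cos(pi/69) + 1).
Numerically 34.4821141.
Sandwich: α(G)=34 ≤ ϑ(G)=69*cos(pi/69)/(cos(pi/69) + 1) ≤ χ(Ḡ)=35 (both strict).

69*cos(pi/69)/(cos(pi/69) + 1)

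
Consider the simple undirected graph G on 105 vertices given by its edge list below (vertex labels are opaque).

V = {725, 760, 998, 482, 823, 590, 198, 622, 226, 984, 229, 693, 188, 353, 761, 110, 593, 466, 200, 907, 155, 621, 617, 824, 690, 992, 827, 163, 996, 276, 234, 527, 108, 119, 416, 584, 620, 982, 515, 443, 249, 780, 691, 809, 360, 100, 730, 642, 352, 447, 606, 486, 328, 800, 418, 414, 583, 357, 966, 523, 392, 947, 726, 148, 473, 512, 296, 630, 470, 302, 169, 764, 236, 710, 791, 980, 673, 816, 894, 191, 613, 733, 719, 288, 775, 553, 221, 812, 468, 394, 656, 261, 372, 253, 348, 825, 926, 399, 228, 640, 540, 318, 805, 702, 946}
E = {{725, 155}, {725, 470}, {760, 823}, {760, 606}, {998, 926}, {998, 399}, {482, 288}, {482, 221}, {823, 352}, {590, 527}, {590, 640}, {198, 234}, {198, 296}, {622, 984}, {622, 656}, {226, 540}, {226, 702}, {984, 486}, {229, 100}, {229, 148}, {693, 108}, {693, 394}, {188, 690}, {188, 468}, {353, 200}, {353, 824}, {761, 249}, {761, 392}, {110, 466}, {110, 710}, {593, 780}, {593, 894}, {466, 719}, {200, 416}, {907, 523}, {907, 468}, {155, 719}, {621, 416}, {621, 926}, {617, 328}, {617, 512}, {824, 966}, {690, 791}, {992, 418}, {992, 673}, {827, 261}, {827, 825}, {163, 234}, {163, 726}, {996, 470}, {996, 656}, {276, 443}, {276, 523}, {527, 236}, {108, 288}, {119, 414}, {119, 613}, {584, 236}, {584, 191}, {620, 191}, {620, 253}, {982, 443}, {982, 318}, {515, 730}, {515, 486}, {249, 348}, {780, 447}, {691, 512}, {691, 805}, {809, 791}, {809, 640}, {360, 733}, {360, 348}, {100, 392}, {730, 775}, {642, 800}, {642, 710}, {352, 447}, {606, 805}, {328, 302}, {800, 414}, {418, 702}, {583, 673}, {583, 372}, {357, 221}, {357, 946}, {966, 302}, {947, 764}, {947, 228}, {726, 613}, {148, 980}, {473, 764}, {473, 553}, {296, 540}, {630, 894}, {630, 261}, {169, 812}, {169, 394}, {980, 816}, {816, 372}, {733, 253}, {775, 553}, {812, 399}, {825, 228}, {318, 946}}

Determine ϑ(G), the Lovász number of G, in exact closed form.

105*cos(pi/105)/(cos(pi/105) + 1)

N(318) = {982, 946}, |N(318)| = 2.
N(593) = {780, 894}, |N(593)| = 2.
deg(155) = 2; N(155) = {725, 719}.
Vertex 523 has 2 neighbors: 907, 276.
G on 105 vertices is 2-regular; the odd cycle C_{105}.
A has 53 distinct eigenvalues ≈ [2.0, 1.99642, 1.98569, 1.96786, 1.94298, 1.91115, 1.87247, 1.82709, 1.77517, 1.7169, 1.65248, 1.58214, 1.50614, 1.42475, 1.33826, 1.24698, 1.15123, 1.05137, 0.94774, 0.84071, 0.73068, 0.61803, 0.50317, 0.38651, 0.26847, 0.14946, 0.02992, -0.08973, -0.20906, -0.32764, -0.44504, -0.56085, -0.67466, -0.78605, -0.89463, -1.0, -1.10179, -1.19964, -1.2932, -1.38213, -1.4661, -1.54483, -1.61803, -1.68544, -1.74682, -1.80194, -1.85061, -1.89265, -1.92793, -1.9563, -1.97766, -1.99195, -1.9991].
With N=105: ϑ(G) = 105·(-(-1)*2*cos(pi/105))/(2−(-2*cos(pi/105))) = 105*cos(pi/105)/(cos(pi/105) + 1).
= 52.4882… (decimal).
Sandwich: α(G)=52 ≤ ϑ(G)=105*cos(pi/105)/(cos(pi/105) + 1) ≤ χ(Ḡ)=53 (both strict).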